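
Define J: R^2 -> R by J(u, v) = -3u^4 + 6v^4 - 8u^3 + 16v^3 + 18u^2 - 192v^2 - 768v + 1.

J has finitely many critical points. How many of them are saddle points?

5

J separates as a function of u plus a function of v, so ∇J=0 decouples.
∂J/∂u = -12u(u - 1)(u + 3) = 0 at u ∈ {-3, 0, 1}; ∂J/∂v = 24(v - 4)(v + 2)(v + 4) = 0 at v ∈ {-4, -2, 4}.
The Hessian is diagonal: diag(J_uu, J_vv). Second derivatives: J_uu(-3)=-144, J_uu(0)=36, J_uu(1)=-48; J_vv(-4)=384, J_vv(-2)=-288, J_vv(4)=1152.
Saddle points occur where the two diagonal entries have opposite signs: (-3, -4), (-3, 4), (0, -2), (1, -4), (1, 4). Count: 5.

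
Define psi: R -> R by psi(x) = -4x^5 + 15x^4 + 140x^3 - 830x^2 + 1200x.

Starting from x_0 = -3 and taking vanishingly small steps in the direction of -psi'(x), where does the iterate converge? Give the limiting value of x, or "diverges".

-5

psi'(x) = -20(x - 4)(x - 3)(x - 1)(x + 5), so psi'(-3) = 6720.
Gradient descent moves in the -psi' direction, i.e. x is decreasing.
The nearest critical point in that direction is x = -5, where psi'' = 8640 > 0 (a local minimum). The iterate converges there.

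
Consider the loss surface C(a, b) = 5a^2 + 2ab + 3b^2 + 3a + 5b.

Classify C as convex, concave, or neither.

C is quadratic, so its Hessian is the constant matrix H = [[10, 2], [2, 6]].
det(H) = 56, tr(H) = 16.
det(H) > 0 and tr(H) > 0, so H is positive definite everywhere: convex.

convex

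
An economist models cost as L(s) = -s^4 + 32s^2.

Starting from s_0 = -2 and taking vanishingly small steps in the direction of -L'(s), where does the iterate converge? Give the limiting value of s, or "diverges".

L'(s) = -4s(s - 4)(s + 4), so L'(-2) = -96.
Gradient descent moves in the -L' direction, i.e. s is increasing.
The nearest critical point in that direction is s = 0, where L'' = 64 > 0 (a local minimum). The iterate converges there.

0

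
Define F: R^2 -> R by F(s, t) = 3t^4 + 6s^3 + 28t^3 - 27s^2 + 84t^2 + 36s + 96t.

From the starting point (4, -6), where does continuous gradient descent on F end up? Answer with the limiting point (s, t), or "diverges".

(2, -4)

F is separable, so gradient descent decouples: s follows -∂F/∂s, t follows -∂F/∂t.
∂F/∂s = 18(s - 2)(s - 1); at s=4 this is 108, so s decreases.
∂F/∂t = 12(t + 1)(t + 2)(t + 4); at t=-6 this is -480, so t increases.
s converges to its nearest critical value 2 (a local min of the s-part); t converges to -4. The iterate converges to (2, -4).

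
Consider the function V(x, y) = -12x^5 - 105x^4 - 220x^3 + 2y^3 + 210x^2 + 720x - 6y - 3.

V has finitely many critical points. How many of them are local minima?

2

V separates as a function of x plus a function of y, so ∇V=0 decouples.
∂V/∂x = -60(x - 1)(x + 1)(x + 3)(x + 4) = 0 at x ∈ {-4, -3, -1, 1}; ∂V/∂y = 6(y - 1)(y + 1) = 0 at y ∈ {-1, 1}.
The Hessian is diagonal: diag(V_xx, V_yy). Second derivatives: V_xx(-4)=900, V_xx(-3)=-480, V_xx(-1)=720, V_xx(1)=-2400; V_yy(-1)=-12, V_yy(1)=12.
Local minima occur where both diagonal entries positive: (-4, 1), (-1, 1). Count: 2.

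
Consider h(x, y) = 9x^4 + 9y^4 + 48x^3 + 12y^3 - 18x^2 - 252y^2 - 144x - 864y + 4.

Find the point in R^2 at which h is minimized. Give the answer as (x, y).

(-4, 4)

h(x,y) separates as P(x) + Q(y) + 4, so its minimum is min P + min Q + 4.
P'(x) = 36(x - 1)(x + 1)(x + 4) vanishes at x ∈ {-4, -1, 1}; Q'(y) = 36(y - 4)(y + 2)(y + 3) vanishes at y ∈ {-3, -2, 4}.
Local minima of P (where P''>0): P(-4)=-480, P(1)=-105. Local minima of Q: Q(-3)=729, Q(4)=-4416.
So the global minimum of h is P(-4) + Q(4) + 4 = -480 − 4416 + 4 = -4892, attained at (-4, 4).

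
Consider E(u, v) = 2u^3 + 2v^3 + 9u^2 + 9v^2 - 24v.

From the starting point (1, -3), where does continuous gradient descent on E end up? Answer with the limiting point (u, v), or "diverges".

E is separable, so gradient descent decouples: u follows -∂E/∂u, v follows -∂E/∂v.
∂E/∂u = 6u(u + 3); at u=1 this is 24, so u decreases.
∂E/∂v = 6(v - 1)(v + 4); at v=-3 this is -24, so v increases.
u converges to its nearest critical value 0 (a local min of the u-part); v converges to 1. The iterate converges to (0, 1).

(0, 1)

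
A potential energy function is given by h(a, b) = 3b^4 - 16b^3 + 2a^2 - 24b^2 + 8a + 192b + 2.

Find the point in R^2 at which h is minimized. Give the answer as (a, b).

(-2, -2)

h(a,b) separates as P(a) + Q(b) + 2, so its minimum is min P + min Q + 2.
P'(a) = 4a + 8 vanishes at a ∈ {-2}; Q'(b) = 12(b - 4)(b - 2)(b + 2) vanishes at b ∈ {-2, 2, 4}.
Local minima of P (where P''>0): P(-2)=-8. Local minima of Q: Q(-2)=-304, Q(4)=128.
So the global minimum of h is P(-2) + Q(-2) + 2 = -8 − 304 + 2 = -310, attained at (-2, -2).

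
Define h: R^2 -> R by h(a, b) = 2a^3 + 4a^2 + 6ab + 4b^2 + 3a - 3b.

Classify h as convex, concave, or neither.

neither

The term 2a^3 is cubic, so the Hessian is not constant.
∂²h/∂a² = 12a + 8, which takes both signs as a varies (negative for sufficiently negative a). A diagonal entry of the Hessian changing sign means the Hessian is neither positive- nor negative-semidefinite on all of R^2.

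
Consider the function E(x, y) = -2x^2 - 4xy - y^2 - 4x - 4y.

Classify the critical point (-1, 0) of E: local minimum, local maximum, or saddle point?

saddle point

The Hessian of E is constant: H = [[-4, -4], [-4, -2]].
det(H) = (-4)·(-2) − (-4)² = -8.
Since det(H) < 0, H is indefinite and the critical point is a saddle point.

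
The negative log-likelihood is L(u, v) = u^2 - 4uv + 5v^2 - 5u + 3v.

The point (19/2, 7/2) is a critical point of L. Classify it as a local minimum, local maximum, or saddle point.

local minimum

The Hessian of L is constant: H = [[2, -4], [-4, 10]].
det(H) = 2·10 − (-4)² = 4.
det(H) > 0 and tr(H) = 12 > 0, so H is positive definite and the point is a local minimum.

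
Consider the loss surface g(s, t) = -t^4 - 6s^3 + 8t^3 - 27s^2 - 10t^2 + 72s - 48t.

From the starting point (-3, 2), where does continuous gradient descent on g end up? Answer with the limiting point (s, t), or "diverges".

(-4, 3)

g is separable, so gradient descent decouples: s follows -∂g/∂s, t follows -∂g/∂t.
∂g/∂s = -18(s - 1)(s + 4); at s=-3 this is 72, so s decreases.
∂g/∂t = -4(t - 4)(t - 3)(t + 1); at t=2 this is -24, so t increases.
s converges to its nearest critical value -4 (a local min of the s-part); t converges to 3. The iterate converges to (-4, 3).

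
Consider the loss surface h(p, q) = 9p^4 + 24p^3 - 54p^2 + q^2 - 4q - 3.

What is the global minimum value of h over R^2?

-412

h(p,q) separates as A(p) + B(q) − 3, so its minimum is min A + min B − 3.
A'(p) = 36p(p - 1)(p + 3) vanishes at p ∈ {-3, 0, 1}; B'(q) = 2q - 4 vanishes at q ∈ {2}.
Local minima of A (where A''>0): A(-3)=-405, A(1)=-21. Local minima of B: B(2)=-4.
So the global minimum of h is A(-3) + B(2) − 3 = -405 − 4 − 3 = -412, attained at (-3, 2).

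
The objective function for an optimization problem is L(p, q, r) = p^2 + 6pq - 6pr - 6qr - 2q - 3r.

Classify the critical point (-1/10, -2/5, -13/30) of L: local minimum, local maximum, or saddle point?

The Hessian is constant: H = [[2, 6, -6], [6, 0, -6], [-6, -6, 0]].
Leading principal minors: Δ₁ = 2, Δ₂ = -36, Δ₃ = 360.
The minors fit neither the all-positive nor the alternating-sign pattern, so H is indefinite: a saddle point.

saddle point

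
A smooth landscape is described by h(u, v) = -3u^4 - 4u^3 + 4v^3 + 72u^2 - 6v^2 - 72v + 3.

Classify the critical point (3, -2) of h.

local maximum

The mixed partial ∂²h/∂u∂v is 0, so the Hessian at any point is diag(h_uu, h_vv) = diag(12(-3u^2 - 2u + 12), 12(2v - 1)).
At (3, -2): H = diag(-252, -60).
Both eigenvalues are negative, so H is negative definite: a local maximum.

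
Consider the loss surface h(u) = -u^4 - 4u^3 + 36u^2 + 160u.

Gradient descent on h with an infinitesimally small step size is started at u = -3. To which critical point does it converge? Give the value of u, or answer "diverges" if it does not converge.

h'(u) = -4(u - 4)(u + 2)(u + 5), so h'(-3) = -56.
Gradient descent moves in the -h' direction, i.e. u is increasing.
The nearest critical point in that direction is u = -2, where h'' = 72 > 0 (a local minimum). The iterate converges there.

-2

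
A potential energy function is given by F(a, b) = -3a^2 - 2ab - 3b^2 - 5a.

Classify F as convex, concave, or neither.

concave

F is quadratic, so its Hessian is the constant matrix H = [[-6, -2], [-2, -6]].
det(H) = 32, tr(H) = -12.
det(H) > 0 and tr(H) < 0, so H is negative definite everywhere: concave.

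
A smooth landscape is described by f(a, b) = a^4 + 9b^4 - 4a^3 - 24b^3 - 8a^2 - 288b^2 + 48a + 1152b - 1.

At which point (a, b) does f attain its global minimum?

f(a,b) separates as P(a) + Q(b) − 1, so its minimum is min P + min Q − 1.
P'(a) = 4(a - 3)(a - 2)(a + 2) vanishes at a ∈ {-2, 2, 3}; Q'(b) = 36(b - 4)(b - 2)(b + 4) vanishes at b ∈ {-4, 2, 4}.
Local minima of P (where P''>0): P(-2)=-80, P(3)=45. Local minima of Q: Q(-4)=-5376, Q(4)=768.
So the global minimum of f is P(-2) + Q(-4) − 1 = -80 − 5376 − 1 = -5457, attained at (-2, -4).

(-2, -4)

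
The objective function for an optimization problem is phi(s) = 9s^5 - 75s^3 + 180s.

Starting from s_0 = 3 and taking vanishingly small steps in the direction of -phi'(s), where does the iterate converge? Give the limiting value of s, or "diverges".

2

phi'(s) = 45(s - 2)(s - 1)(s + 1)(s + 2), so phi'(3) = 1800.
Gradient descent moves in the -phi' direction, i.e. s is decreasing.
The nearest critical point in that direction is s = 2, where phi'' = 540 > 0 (a local minimum). The iterate converges there.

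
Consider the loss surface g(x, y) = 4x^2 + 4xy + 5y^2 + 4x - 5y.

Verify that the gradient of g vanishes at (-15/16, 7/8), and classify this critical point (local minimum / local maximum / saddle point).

∇g = (8x + 4y + 4, 4x + 10y - 5); substituting (-15/16, 7/8) gives ∇g = (0, 0), so (-15/16, 7/8) is indeed a critical point.
The Hessian of g is constant: H = [[8, 4], [4, 10]].
det(H) = 8·10 − 4² = 64.
det(H) > 0 and tr(H) = 18 > 0, so H is positive definite and the point is a local minimum.

local minimum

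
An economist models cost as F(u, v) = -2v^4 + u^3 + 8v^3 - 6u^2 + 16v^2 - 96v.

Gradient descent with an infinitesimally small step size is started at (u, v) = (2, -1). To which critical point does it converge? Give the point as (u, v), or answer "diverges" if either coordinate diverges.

(4, 2)

F is separable, so gradient descent decouples: u follows -∂F/∂u, v follows -∂F/∂v.
∂F/∂u = 3u(u - 4); at u=2 this is -12, so u increases.
∂F/∂v = -8(v - 3)(v - 2)(v + 2); at v=-1 this is -96, so v increases.
u converges to its nearest critical value 4 (a local min of the u-part); v converges to 2. The iterate converges to (4, 2).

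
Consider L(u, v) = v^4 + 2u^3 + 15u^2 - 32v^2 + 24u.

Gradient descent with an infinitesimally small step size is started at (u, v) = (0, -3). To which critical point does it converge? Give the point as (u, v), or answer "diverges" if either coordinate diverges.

L is separable, so gradient descent decouples: u follows -∂L/∂u, v follows -∂L/∂v.
∂L/∂u = 6(u + 1)(u + 4); at u=0 this is 24, so u decreases.
∂L/∂v = 4v(v - 4)(v + 4); at v=-3 this is 84, so v decreases.
u converges to its nearest critical value -1 (a local min of the u-part); v converges to -4. The iterate converges to (-1, -4).

(-1, -4)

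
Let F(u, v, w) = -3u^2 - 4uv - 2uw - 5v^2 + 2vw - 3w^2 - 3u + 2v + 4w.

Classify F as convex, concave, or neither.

concave

F is quadratic, so its Hessian is the constant matrix H = [[-6, -4, -2], [-4, -10, 2], [-2, 2, -6]].
Leading principal minors: -6, 44, -168.
Signs alternate −, +, − ⇒ H ≺ 0 ⇒ concave.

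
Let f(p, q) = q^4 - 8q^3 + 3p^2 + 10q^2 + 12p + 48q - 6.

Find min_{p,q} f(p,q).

-47

f(p,q) separates as A(p) + B(q) − 6, so its minimum is min A + min B − 6.
A'(p) = 6p + 12 vanishes at p ∈ {-2}; B'(q) = 4(q - 4)(q - 3)(q + 1) vanishes at q ∈ {-1, 3, 4}.
Local minima of A (where A''>0): A(-2)=-12. Local minima of B: B(-1)=-29, B(4)=96.
So the global minimum of f is A(-2) + B(-1) − 6 = -12 − 29 − 6 = -47, attained at (-2, -1).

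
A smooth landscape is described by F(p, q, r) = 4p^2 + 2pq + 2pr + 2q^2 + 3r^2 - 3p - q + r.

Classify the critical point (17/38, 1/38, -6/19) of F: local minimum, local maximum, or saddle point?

The Hessian is constant: H = [[8, 2, 2], [2, 4, 0], [2, 0, 6]].
Leading principal minors: Δ₁ = 8, Δ₂ = 28, Δ₃ = 152.
All leading minors are positive, so H is positive definite: a local minimum.

local minimum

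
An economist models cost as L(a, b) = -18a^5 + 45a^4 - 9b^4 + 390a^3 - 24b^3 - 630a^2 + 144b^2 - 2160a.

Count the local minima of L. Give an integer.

2

L separates as a function of a plus a function of b, so ∇L=0 decouples.
∂L/∂a = -90(a - 4)(a - 2)(a + 1)(a + 3) = 0 at a ∈ {-3, -1, 2, 4}; ∂L/∂b = -36b(b - 2)(b + 4) = 0 at b ∈ {-4, 0, 2}.
The Hessian is diagonal: diag(L_aa, L_bb). Second derivatives: L_aa(-3)=6300, L_aa(-1)=-2700, L_aa(2)=2700, L_aa(4)=-6300; L_bb(-4)=-864, L_bb(0)=288, L_bb(2)=-432.
Local minima occur where both diagonal entries positive: (-3, 0), (2, 0). Count: 2.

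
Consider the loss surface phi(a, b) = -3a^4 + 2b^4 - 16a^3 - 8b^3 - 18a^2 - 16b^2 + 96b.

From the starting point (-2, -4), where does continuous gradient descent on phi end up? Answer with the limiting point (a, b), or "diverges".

(-1, -2)

phi is separable, so gradient descent decouples: a follows -∂phi/∂a, b follows -∂phi/∂b.
∂phi/∂a = -12a(a + 1)(a + 3); at a=-2 this is -24, so a increases.
∂phi/∂b = 8(b - 3)(b - 2)(b + 2); at b=-4 this is -672, so b increases.
a converges to its nearest critical value -1 (a local min of the a-part); b converges to -2. The iterate converges to (-1, -2).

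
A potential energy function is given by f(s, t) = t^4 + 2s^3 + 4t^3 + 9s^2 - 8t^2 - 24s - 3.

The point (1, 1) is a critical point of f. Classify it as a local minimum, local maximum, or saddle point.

local minimum

The mixed partial ∂²f/∂s∂t is 0, so the Hessian at any point is diag(f_ss, f_tt) = diag(6(2s + 3), 4(3t^2 + 6t - 4)).
At (1, 1): H = diag(30, 20).
Both eigenvalues are positive, so H is positive definite: a local minimum.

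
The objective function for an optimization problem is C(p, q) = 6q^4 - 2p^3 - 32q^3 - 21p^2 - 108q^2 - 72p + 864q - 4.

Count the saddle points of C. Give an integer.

3

C separates as a function of p plus a function of q, so ∇C=0 decouples.
∂C/∂p = -6(p + 3)(p + 4) = 0 at p ∈ {-4, -3}; ∂C/∂q = 24(q - 4)(q - 3)(q + 3) = 0 at q ∈ {-3, 3, 4}.
The Hessian is diagonal: diag(C_pp, C_qq). Second derivatives: C_pp(-4)=6, C_pp(-3)=-6; C_qq(-3)=1008, C_qq(3)=-144, C_qq(4)=168.
Saddle points occur where the two diagonal entries have opposite signs: (-4, 3), (-3, -3), (-3, 4). Count: 3.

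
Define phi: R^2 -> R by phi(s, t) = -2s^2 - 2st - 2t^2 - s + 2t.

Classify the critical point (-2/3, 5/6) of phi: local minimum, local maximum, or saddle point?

local maximum

The Hessian of phi is constant: H = [[-4, -2], [-2, -4]].
det(H) = (-4)·(-4) − (-2)² = 12.
det(H) > 0 and tr(H) = -8 < 0, so H is negative definite and the point is a local maximum.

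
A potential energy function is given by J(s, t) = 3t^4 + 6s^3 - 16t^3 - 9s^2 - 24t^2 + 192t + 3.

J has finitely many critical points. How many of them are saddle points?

3

J separates as a function of s plus a function of t, so ∇J=0 decouples.
∂J/∂s = 18s(s - 1) = 0 at s ∈ {0, 1}; ∂J/∂t = 12(t - 4)(t - 2)(t + 2) = 0 at t ∈ {-2, 2, 4}.
The Hessian is diagonal: diag(J_ss, J_tt). Second derivatives: J_ss(0)=-18, J_ss(1)=18; J_tt(-2)=288, J_tt(2)=-96, J_tt(4)=144.
Saddle points occur where the two diagonal entries have opposite signs: (0, -2), (0, 4), (1, 2). Count: 3.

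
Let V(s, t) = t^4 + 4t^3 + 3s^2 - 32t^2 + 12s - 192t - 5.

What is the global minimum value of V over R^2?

-785

V(s,t) separates as P(s) + Q(t) − 5, so its minimum is min P + min Q − 5.
P'(s) = 6s + 12 vanishes at s ∈ {-2}; Q'(t) = 4(t - 4)(t + 3)(t + 4) vanishes at t ∈ {-4, -3, 4}.
Local minima of P (where P''>0): P(-2)=-12. Local minima of Q: Q(-4)=256, Q(4)=-768.
So the global minimum of V is P(-2) + Q(4) − 5 = -12 − 768 − 5 = -785, attained at (-2, 4).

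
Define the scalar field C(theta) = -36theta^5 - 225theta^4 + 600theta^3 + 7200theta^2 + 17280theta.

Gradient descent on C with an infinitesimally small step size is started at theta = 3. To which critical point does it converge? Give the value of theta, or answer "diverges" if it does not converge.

-2

C'(theta) = -180(theta - 4)(theta + 2)(theta + 3)(theta + 4), so C'(3) = 37800.
Gradient descent moves in the -C' direction, i.e. theta is decreasing.
The nearest critical point in that direction is theta = -2, where C'' = 2160 > 0 (a local minimum). The iterate converges there.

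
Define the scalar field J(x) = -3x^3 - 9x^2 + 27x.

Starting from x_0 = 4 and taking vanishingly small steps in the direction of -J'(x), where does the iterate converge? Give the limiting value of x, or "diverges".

J'(x) = -9(x - 1)(x + 3), so J'(4) = -189.
Gradient descent moves in the -J' direction, i.e. x is increasing.
There is no critical point above x=4, and J' keeps the same sign, so the iterate runs off to +∞.

diverges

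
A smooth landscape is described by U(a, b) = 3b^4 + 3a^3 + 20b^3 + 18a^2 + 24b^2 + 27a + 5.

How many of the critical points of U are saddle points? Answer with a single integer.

U separates as a function of a plus a function of b, so ∇U=0 decouples.
∂U/∂a = 9(a + 1)(a + 3) = 0 at a ∈ {-3, -1}; ∂U/∂b = 12b(b + 1)(b + 4) = 0 at b ∈ {-4, -1, 0}.
The Hessian is diagonal: diag(U_aa, U_bb). Second derivatives: U_aa(-3)=-18, U_aa(-1)=18; U_bb(-4)=144, U_bb(-1)=-36, U_bb(0)=48.
Saddle points occur where the two diagonal entries have opposite signs: (-3, -4), (-3, 0), (-1, -1). Count: 3.

3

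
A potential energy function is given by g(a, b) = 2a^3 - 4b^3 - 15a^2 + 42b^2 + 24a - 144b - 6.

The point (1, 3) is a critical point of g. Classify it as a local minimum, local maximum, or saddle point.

saddle point

The mixed partial ∂²g/∂a∂b is 0, so the Hessian at any point is diag(g_aa, g_bb) = diag(6(2a - 5), 12(-2b + 7)).
At (1, 3): H = diag(-18, 12).
The eigenvalues have opposite signs, so H is indefinite: a saddle point.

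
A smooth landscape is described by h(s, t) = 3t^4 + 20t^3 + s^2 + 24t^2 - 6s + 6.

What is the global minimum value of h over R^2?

-131

h(s,t) separates as P(s) + Q(t) + 6, so its minimum is min P + min Q + 6.
P'(s) = 2s - 6 vanishes at s ∈ {3}; Q'(t) = 12t(t + 1)(t + 4) vanishes at t ∈ {-4, -1, 0}.
Local minima of P (where P''>0): P(3)=-9. Local minima of Q: Q(-4)=-128, Q(0)=0.
So the global minimum of h is P(3) + Q(-4) + 6 = -9 − 128 + 6 = -131, attained at (3, -4).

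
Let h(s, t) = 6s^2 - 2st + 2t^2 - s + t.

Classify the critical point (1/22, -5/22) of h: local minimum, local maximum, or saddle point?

local minimum

The Hessian of h is constant: H = [[12, -2], [-2, 4]].
det(H) = 12·4 − (-2)² = 44.
det(H) > 0 and tr(H) = 16 > 0, so H is positive definite and the point is a local minimum.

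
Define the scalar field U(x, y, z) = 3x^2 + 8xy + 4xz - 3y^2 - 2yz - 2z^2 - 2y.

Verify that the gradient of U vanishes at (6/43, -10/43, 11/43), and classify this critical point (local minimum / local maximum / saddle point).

saddle point

∇U = (6x + 8y + 4z, 8x - 6y - 2z - 2, 4x - 2y - 4z); substituting (6/43, -10/43, 11/43) gives ∇U = (0, 0, 0), so (6/43, -10/43, 11/43) is indeed a critical point.
The Hessian is constant: H = [[6, 8, 4], [8, -6, -2], [4, -2, -4]].
Leading principal minors: Δ₁ = 6, Δ₂ = -100, Δ₃ = 344.
The minors fit neither the all-positive nor the alternating-sign pattern, so H is indefinite: a saddle point.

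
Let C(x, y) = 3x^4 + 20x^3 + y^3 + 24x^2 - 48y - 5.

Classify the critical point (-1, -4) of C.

local maximum

The mixed partial ∂²C/∂x∂y is 0, so the Hessian at any point is diag(C_xx, C_yy) = diag(12(3x^2 + 10x + 4), 6y).
At (-1, -4): H = diag(-36, -24).
Both eigenvalues are negative, so H is negative definite: a local maximum.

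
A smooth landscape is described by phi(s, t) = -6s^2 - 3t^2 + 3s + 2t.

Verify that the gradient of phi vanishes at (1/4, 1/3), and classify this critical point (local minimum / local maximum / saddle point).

local maximum

∇phi = (-12s + 3, -6t + 2); substituting (1/4, 1/3) gives ∇phi = (0, 0), so (1/4, 1/3) is indeed a critical point.
The Hessian of phi is constant: H = [[-12, 0], [0, -6]].
det(H) = (-12)·(-6) − 0² = 72.
det(H) > 0 and tr(H) = -18 < 0, so H is negative definite and the point is a local maximum.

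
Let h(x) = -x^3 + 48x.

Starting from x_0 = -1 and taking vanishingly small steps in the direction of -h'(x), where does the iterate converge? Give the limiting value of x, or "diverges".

h'(x) = -3(x - 4)(x + 4), so h'(-1) = 45.
Gradient descent moves in the -h' direction, i.e. x is decreasing.
The nearest critical point in that direction is x = -4, where h'' = 24 > 0 (a local minimum). The iterate converges there.

-4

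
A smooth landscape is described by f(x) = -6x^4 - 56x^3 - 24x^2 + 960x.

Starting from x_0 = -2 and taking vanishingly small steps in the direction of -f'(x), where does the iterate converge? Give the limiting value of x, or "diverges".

-4

f'(x) = -24(x - 2)(x + 4)(x + 5), so f'(-2) = 576.
Gradient descent moves in the -f' direction, i.e. x is decreasing.
The nearest critical point in that direction is x = -4, where f'' = 144 > 0 (a local minimum). The iterate converges there.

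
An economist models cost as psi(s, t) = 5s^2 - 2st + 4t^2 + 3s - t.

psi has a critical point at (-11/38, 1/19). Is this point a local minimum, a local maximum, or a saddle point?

The Hessian of psi is constant: H = [[10, -2], [-2, 8]].
det(H) = 10·8 − (-2)² = 76.
det(H) > 0 and tr(H) = 18 > 0, so H is positive definite and the point is a local minimum.

local minimum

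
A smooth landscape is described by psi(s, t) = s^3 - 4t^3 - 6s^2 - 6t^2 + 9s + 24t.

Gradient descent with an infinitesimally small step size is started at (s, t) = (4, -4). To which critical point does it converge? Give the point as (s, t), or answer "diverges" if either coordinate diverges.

psi is separable, so gradient descent decouples: s follows -∂psi/∂s, t follows -∂psi/∂t.
∂psi/∂s = 3(s - 3)(s - 1); at s=4 this is 9, so s decreases.
∂psi/∂t = -12(t - 1)(t + 2); at t=-4 this is -120, so t increases.
s converges to its nearest critical value 3 (a local min of the s-part); t converges to -2. The iterate converges to (3, -2).

(3, -2)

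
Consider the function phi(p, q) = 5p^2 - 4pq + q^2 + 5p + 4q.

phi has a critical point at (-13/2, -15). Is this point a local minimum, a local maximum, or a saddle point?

local minimum

The Hessian of phi is constant: H = [[10, -4], [-4, 2]].
det(H) = 10·2 − (-4)² = 4.
det(H) > 0 and tr(H) = 12 > 0, so H is positive definite and the point is a local minimum.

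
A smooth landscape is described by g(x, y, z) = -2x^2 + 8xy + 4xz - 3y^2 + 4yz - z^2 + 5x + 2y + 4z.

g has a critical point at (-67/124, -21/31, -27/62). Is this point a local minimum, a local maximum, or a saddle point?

saddle point

The Hessian is constant: H = [[-4, 8, 4], [8, -6, 4], [4, 4, -2]].
Leading principal minors: Δ₁ = -4, Δ₂ = -40, Δ₃ = 496.
The minors fit neither the all-positive nor the alternating-sign pattern, so H is indefinite: a saddle point.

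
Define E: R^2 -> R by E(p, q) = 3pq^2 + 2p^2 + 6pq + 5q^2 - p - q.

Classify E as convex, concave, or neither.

neither

The term 3pq^2 is cubic, so the Hessian is not constant.
∂²E/∂q² = 6p + 10, which takes both signs as p varies (negative for sufficiently negative p). A diagonal entry of the Hessian changing sign means the Hessian is neither positive- nor negative-semidefinite on all of R^2.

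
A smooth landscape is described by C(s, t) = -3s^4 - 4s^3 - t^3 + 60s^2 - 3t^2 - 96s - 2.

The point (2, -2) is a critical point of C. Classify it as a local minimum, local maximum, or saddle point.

saddle point

The mixed partial ∂²C/∂s∂t is 0, so the Hessian at any point is diag(C_ss, C_tt) = diag(12(-3s^2 - 2s + 10), -6(t + 1)).
At (2, -2): H = diag(-72, 6).
The eigenvalues have opposite signs, so H is indefinite: a saddle point.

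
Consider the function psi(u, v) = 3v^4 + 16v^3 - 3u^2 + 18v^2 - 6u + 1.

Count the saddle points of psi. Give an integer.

2

psi separates as a function of u plus a function of v, so ∇psi=0 decouples.
∂psi/∂u = -6(u + 1) = 0 at u ∈ {-1}; ∂psi/∂v = 12v(v + 1)(v + 3) = 0 at v ∈ {-3, -1, 0}.
The Hessian is diagonal: diag(psi_uu, psi_vv). Second derivatives: psi_uu(-1)=-6; psi_vv(-3)=72, psi_vv(-1)=-24, psi_vv(0)=36.
Saddle points occur where the two diagonal entries have opposite signs: (-1, -3), (-1, 0). Count: 2.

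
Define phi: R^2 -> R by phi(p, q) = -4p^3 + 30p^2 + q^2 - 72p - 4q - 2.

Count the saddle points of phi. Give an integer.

phi separates as a function of p plus a function of q, so ∇phi=0 decouples.
∂phi/∂p = -12(p - 3)(p - 2) = 0 at p ∈ {2, 3}; ∂phi/∂q = 2(q - 2) = 0 at q ∈ {2}.
The Hessian is diagonal: diag(phi_pp, phi_qq). Second derivatives: phi_pp(2)=12, phi_pp(3)=-12; phi_qq(2)=2.
Saddle points occur where the two diagonal entries have opposite signs: (3, 2). Count: 1.

1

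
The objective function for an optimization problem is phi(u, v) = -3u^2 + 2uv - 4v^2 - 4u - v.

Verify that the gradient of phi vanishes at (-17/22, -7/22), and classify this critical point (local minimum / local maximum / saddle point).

local maximum

∇phi = (-6u + 2v - 4, 2u - 8v - 1); substituting (-17/22, -7/22) gives ∇phi = (0, 0), so (-17/22, -7/22) is indeed a critical point.
The Hessian of phi is constant: H = [[-6, 2], [2, -8]].
det(H) = (-6)·(-8) − 2² = 44.
det(H) > 0 and tr(H) = -14 < 0, so H is negative definite and the point is a local maximum.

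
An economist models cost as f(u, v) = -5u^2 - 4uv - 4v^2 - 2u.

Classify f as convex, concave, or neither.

concave

f is quadratic, so its Hessian is the constant matrix H = [[-10, -4], [-4, -8]].
det(H) = 64, tr(H) = -18.
det(H) > 0 and tr(H) < 0, so H is negative definite everywhere: concave.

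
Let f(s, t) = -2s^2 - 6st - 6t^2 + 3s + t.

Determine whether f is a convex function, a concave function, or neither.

f is quadratic, so its Hessian is the constant matrix H = [[-4, -6], [-6, -12]].
det(H) = 12, tr(H) = -16.
det(H) > 0 and tr(H) < 0, so H is negative definite everywhere: concave.

concave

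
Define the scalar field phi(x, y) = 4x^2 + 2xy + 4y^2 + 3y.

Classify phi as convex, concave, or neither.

phi is quadratic, so its Hessian is the constant matrix H = [[8, 2], [2, 8]].
det(H) = 60, tr(H) = 16.
det(H) > 0 and tr(H) > 0, so H is positive definite everywhere: convex.

convex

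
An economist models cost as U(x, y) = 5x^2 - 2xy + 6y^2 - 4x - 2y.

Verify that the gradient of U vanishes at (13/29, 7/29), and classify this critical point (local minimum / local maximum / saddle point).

local minimum

∇U = (10x - 2y - 4, -2x + 12y - 2); substituting (13/29, 7/29) gives ∇U = (0, 0), so (13/29, 7/29) is indeed a critical point.
The Hessian of U is constant: H = [[10, -2], [-2, 12]].
det(H) = 10·12 − (-2)² = 116.
det(H) > 0 and tr(H) = 22 > 0, so H is positive definite and the point is a local minimum.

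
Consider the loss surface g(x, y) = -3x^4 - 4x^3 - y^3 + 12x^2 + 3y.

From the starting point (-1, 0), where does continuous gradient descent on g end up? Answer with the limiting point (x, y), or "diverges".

(0, -1)

g is separable, so gradient descent decouples: x follows -∂g/∂x, y follows -∂g/∂y.
∂g/∂x = -12x(x - 1)(x + 2); at x=-1 this is -24, so x increases.
∂g/∂y = -3(y - 1)(y + 1); at y=0 this is 3, so y decreases.
x converges to its nearest critical value 0 (a local min of the x-part); y converges to -1. The iterate converges to (0, -1).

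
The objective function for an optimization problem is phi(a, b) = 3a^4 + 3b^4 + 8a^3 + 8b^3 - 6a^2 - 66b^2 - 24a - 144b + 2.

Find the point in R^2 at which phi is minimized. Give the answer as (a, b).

phi(a,b) separates as P(a) + Q(b) + 2, so its minimum is min P + min Q + 2.
P'(a) = 12(a - 1)(a + 1)(a + 2) vanishes at a ∈ {-2, -1, 1}; Q'(b) = 12(b - 3)(b + 1)(b + 4) vanishes at b ∈ {-4, -1, 3}.
Local minima of P (where P''>0): P(-2)=8, P(1)=-19. Local minima of Q: Q(-4)=-224, Q(3)=-567.
So the global minimum of phi is P(1) + Q(3) + 2 = -19 − 567 + 2 = -584, attained at (1, 3).

(1, 3)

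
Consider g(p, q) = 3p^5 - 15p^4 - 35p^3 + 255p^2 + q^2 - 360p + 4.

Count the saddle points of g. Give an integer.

g separates as a function of p plus a function of q, so ∇g=0 decouples.
∂g/∂p = 15(p - 4)(p - 2)(p - 1)(p + 3) = 0 at p ∈ {-3, 1, 2, 4}; ∂g/∂q = 2q = 0 at q ∈ {0}.
The Hessian is diagonal: diag(g_pp, g_qq). Second derivatives: g_pp(-3)=-2100, g_pp(1)=180, g_pp(2)=-150, g_pp(4)=630; g_qq(0)=2.
Saddle points occur where the two diagonal entries have opposite signs: (-3, 0), (2, 0). Count: 2.

2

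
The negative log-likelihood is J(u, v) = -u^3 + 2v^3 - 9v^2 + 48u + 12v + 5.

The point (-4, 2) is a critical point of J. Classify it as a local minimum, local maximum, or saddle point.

local minimum

The mixed partial ∂²J/∂u∂v is 0, so the Hessian at any point is diag(J_uu, J_vv) = diag(-6u, 6(2v - 3)).
At (-4, 2): H = diag(24, 6).
Both eigenvalues are positive, so H is positive definite: a local minimum.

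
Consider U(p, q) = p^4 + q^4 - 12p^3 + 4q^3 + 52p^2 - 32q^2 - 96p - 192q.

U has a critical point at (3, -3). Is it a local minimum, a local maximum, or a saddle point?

local maximum

The mixed partial ∂²U/∂p∂q is 0, so the Hessian at any point is diag(U_pp, U_qq) = diag(4(3p^2 - 18p + 26), 4(3q^2 + 6q - 16)).
At (3, -3): H = diag(-4, -28).
Both eigenvalues are negative, so H is negative definite: a local maximum.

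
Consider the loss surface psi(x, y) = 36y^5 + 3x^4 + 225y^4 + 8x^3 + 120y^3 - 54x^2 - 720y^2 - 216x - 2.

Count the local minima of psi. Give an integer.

4

psi separates as a function of x plus a function of y, so ∇psi=0 decouples.
∂psi/∂x = 12(x - 3)(x + 2)(x + 3) = 0 at x ∈ {-3, -2, 3}; ∂psi/∂y = 180y(y - 1)(y + 2)(y + 4) = 0 at y ∈ {-4, -2, 0, 1}.
The Hessian is diagonal: diag(psi_xx, psi_yy). Second derivatives: psi_xx(-3)=72, psi_xx(-2)=-60, psi_xx(3)=360; psi_yy(-4)=-7200, psi_yy(-2)=2160, psi_yy(0)=-1440, psi_yy(1)=2700.
Local minima occur where both diagonal entries positive: (-3, -2), (-3, 1), (3, -2), (3, 1). Count: 4.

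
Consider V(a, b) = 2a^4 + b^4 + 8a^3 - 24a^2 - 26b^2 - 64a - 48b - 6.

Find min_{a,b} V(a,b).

-486

V(a,b) separates as P(a) + Q(b) − 6, so its minimum is min P + min Q − 6.
P'(a) = 8(a - 2)(a + 1)(a + 4) vanishes at a ∈ {-4, -1, 2}; Q'(b) = 4(b - 4)(b + 1)(b + 3) vanishes at b ∈ {-3, -1, 4}.
Local minima of P (where P''>0): P(-4)=-128, P(2)=-128. Local minima of Q: Q(-3)=-9, Q(4)=-352.
So the global minimum of V is P(-4) + Q(4) − 6 = -128 − 352 − 6 = -486, attained at (-4, 4).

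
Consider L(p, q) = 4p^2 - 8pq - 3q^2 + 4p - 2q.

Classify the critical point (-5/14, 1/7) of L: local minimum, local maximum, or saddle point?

saddle point

The Hessian of L is constant: H = [[8, -8], [-8, -6]].
det(H) = 8·(-6) − (-8)² = -112.
Since det(H) < 0, H is indefinite and the critical point is a saddle point.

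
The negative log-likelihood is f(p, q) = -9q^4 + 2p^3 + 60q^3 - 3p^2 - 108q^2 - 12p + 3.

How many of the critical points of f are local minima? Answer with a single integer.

f separates as a function of p plus a function of q, so ∇f=0 decouples.
∂f/∂p = 6(p - 2)(p + 1) = 0 at p ∈ {-1, 2}; ∂f/∂q = -36q(q - 3)(q - 2) = 0 at q ∈ {0, 2, 3}.
The Hessian is diagonal: diag(f_pp, f_qq). Second derivatives: f_pp(-1)=-18, f_pp(2)=18; f_qq(0)=-216, f_qq(2)=72, f_qq(3)=-108.
Local minima occur where both diagonal entries positive: (2, 2). Count: 1.

1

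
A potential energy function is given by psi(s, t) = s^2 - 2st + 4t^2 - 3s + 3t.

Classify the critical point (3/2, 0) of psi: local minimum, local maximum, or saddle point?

local minimum

The Hessian of psi is constant: H = [[2, -2], [-2, 8]].
det(H) = 2·8 − (-2)² = 12.
det(H) > 0 and tr(H) = 10 > 0, so H is positive definite and the point is a local minimum.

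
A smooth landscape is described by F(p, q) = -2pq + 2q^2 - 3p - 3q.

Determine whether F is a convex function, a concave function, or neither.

F is quadratic, so its Hessian is the constant matrix H = [[0, -2], [-2, 4]].
det(H) = -4, tr(H) = 4.
det(H) < 0, so H is indefinite: neither convex nor concave.

neither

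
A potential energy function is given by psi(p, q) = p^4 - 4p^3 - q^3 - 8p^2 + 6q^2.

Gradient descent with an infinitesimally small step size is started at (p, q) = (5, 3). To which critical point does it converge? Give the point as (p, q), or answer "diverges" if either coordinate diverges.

psi is separable, so gradient descent decouples: p follows -∂psi/∂p, q follows -∂psi/∂q.
∂psi/∂p = 4p(p - 4)(p + 1); at p=5 this is 120, so p decreases.
∂psi/∂q = -3q(q - 4); at q=3 this is 9, so q decreases.
p converges to its nearest critical value 4 (a local min of the p-part); q converges to 0. The iterate converges to (4, 0).

(4, 0)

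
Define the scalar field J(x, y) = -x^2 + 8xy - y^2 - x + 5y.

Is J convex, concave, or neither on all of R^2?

neither

J is quadratic, so its Hessian is the constant matrix H = [[-2, 8], [8, -2]].
det(H) = -60, tr(H) = -4.
det(H) < 0, so H is indefinite: neither convex nor concave.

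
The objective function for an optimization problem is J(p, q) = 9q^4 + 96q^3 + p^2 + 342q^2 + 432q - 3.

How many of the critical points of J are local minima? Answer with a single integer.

2

J separates as a function of p plus a function of q, so ∇J=0 decouples.
∂J/∂p = 2p = 0 at p ∈ {0}; ∂J/∂q = 36(q + 1)(q + 3)(q + 4) = 0 at q ∈ {-4, -3, -1}.
The Hessian is diagonal: diag(J_pp, J_qq). Second derivatives: J_pp(0)=2; J_qq(-4)=108, J_qq(-3)=-72, J_qq(-1)=216.
Local minima occur where both diagonal entries positive: (0, -4), (0, -1). Count: 2.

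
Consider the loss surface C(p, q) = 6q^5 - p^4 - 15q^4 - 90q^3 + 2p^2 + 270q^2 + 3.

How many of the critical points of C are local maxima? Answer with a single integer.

C separates as a function of p plus a function of q, so ∇C=0 decouples.
∂C/∂p = -4p(p - 1)(p + 1) = 0 at p ∈ {-1, 0, 1}; ∂C/∂q = 30q(q - 3)(q - 2)(q + 3) = 0 at q ∈ {-3, 0, 2, 3}.
The Hessian is diagonal: diag(C_pp, C_qq). Second derivatives: C_pp(-1)=-8, C_pp(0)=4, C_pp(1)=-8; C_qq(-3)=-2700, C_qq(0)=540, C_qq(2)=-300, C_qq(3)=540.
Local maxima occur where both diagonal entries negative: (-1, -3), (-1, 2), (1, -3), (1, 2). Count: 4.

4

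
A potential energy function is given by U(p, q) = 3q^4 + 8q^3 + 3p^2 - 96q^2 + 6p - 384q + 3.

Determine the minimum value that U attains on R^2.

-1792

U(p,q) separates as A(p) + B(q) + 3, so its minimum is min A + min B + 3.
A'(p) = 6p + 6 vanishes at p ∈ {-1}; B'(q) = 12(q - 4)(q + 2)(q + 4) vanishes at q ∈ {-4, -2, 4}.
Local minima of A (where A''>0): A(-1)=-3. Local minima of B: B(-4)=256, B(4)=-1792.
So the global minimum of U is A(-1) + B(4) + 3 = -3 − 1792 + 3 = -1792, attained at (-1, 4).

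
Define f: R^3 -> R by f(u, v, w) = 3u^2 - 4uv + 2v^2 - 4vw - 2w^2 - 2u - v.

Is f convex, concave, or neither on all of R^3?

f is quadratic, so its Hessian is the constant matrix H = [[6, -4, 0], [-4, 4, -4], [0, -4, -4]].
Leading principal minors: 6, 8, -128.
Neither pattern holds ⇒ H is indefinite ⇒ neither convex nor concave.

neither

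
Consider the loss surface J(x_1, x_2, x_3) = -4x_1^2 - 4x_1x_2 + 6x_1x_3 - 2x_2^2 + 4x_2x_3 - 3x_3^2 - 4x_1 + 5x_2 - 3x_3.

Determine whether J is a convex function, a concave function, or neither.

J is quadratic, so its Hessian is the constant matrix H = [[-8, -4, 6], [-4, -4, 4], [6, 4, -6]].
Leading principal minors: -8, 16, -16.
Signs alternate −, +, − ⇒ H ≺ 0 ⇒ concave.

concave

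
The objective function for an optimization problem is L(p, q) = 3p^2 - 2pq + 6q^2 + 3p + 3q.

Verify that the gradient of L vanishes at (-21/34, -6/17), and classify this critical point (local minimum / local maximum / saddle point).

∇L = (6p - 2q + 3, -2p + 12q + 3); substituting (-21/34, -6/17) gives ∇L = (0, 0), so (-21/34, -6/17) is indeed a critical point.
The Hessian of L is constant: H = [[6, -2], [-2, 12]].
det(H) = 6·12 − (-2)² = 68.
det(H) > 0 and tr(H) = 18 > 0, so H is positive definite and the point is a local minimum.

local minimum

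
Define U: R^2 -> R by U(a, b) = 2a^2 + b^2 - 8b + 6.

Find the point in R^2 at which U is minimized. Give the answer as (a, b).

U(a,b) separates as P(a) + Q(b) + 6, so its minimum is min P + min Q + 6.
P'(a) = 4a vanishes at a ∈ {0}; Q'(b) = 2b - 8 vanishes at b ∈ {4}.
Local minima of P (where P''>0): P(0)=0. Local minima of Q: Q(4)=-16.
So the global minimum of U is P(0) + Q(4) + 6 = 0 − 16 + 6 = -10, attained at (0, 4).

(0, 4)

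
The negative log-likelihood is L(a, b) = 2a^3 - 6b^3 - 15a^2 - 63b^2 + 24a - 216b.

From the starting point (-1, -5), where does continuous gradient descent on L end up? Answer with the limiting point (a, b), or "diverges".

L is separable, so gradient descent decouples: a follows -∂L/∂a, b follows -∂L/∂b.
∂L/∂a = 6(a - 4)(a - 1); at a=-1 this is 60, so a decreases.
∂L/∂b = -18(b + 3)(b + 4); at b=-5 this is -36, so b increases.
The a-coordinate has no critical point in that direction and runs off to infinity.

diverges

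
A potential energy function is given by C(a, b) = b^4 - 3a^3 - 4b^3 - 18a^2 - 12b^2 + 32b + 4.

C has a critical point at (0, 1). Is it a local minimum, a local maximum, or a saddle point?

The mixed partial ∂²C/∂a∂b is 0, so the Hessian at any point is diag(C_aa, C_bb) = diag(-18(a + 2), 12(b^2 - 2b - 2)).
At (0, 1): H = diag(-36, -36).
Both eigenvalues are negative, so H is negative definite: a local maximum.

local maximum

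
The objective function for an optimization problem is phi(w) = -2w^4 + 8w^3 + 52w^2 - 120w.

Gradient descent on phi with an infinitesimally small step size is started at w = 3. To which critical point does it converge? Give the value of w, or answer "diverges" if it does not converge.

1

phi'(w) = -8(w - 5)(w - 1)(w + 3), so phi'(3) = 192.
Gradient descent moves in the -phi' direction, i.e. w is decreasing.
The nearest critical point in that direction is w = 1, where phi'' = 128 > 0 (a local minimum). The iterate converges there.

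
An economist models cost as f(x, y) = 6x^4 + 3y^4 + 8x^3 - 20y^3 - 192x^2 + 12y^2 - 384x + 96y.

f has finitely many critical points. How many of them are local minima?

4

f separates as a function of x plus a function of y, so ∇f=0 decouples.
∂f/∂x = 24(x - 4)(x + 1)(x + 4) = 0 at x ∈ {-4, -1, 4}; ∂f/∂y = 12(y - 4)(y - 2)(y + 1) = 0 at y ∈ {-1, 2, 4}.
The Hessian is diagonal: diag(f_xx, f_yy). Second derivatives: f_xx(-4)=576, f_xx(-1)=-360, f_xx(4)=960; f_yy(-1)=180, f_yy(2)=-72, f_yy(4)=120.
Local minima occur where both diagonal entries positive: (-4, -1), (-4, 4), (4, -1), (4, 4). Count: 4.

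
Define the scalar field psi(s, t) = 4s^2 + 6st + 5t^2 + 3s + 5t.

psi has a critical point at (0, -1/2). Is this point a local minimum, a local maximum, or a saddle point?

local minimum

The Hessian of psi is constant: H = [[8, 6], [6, 10]].
det(H) = 8·10 − 6² = 44.
det(H) > 0 and tr(H) = 18 > 0, so H is positive definite and the point is a local minimum.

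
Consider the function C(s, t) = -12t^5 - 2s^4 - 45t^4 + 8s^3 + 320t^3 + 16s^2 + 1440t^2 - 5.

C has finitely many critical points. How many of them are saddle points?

C separates as a function of s plus a function of t, so ∇C=0 decouples.
∂C/∂s = -8s(s - 4)(s + 1) = 0 at s ∈ {-1, 0, 4}; ∂C/∂t = -60t(t - 4)(t + 3)(t + 4) = 0 at t ∈ {-4, -3, 0, 4}.
The Hessian is diagonal: diag(C_ss, C_tt). Second derivatives: C_ss(-1)=-40, C_ss(0)=32, C_ss(4)=-160; C_tt(-4)=1920, C_tt(-3)=-1260, C_tt(0)=2880, C_tt(4)=-13440.
Saddle points occur where the two diagonal entries have opposite signs: (-1, -4), (-1, 0), (0, -3), (0, 4), (4, -4), (4, 0). Count: 6.

6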